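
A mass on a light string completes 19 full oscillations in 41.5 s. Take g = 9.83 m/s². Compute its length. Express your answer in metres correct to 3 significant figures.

1.19 m

T = 41.5/19 = 2.184 s.
From T = 2π√(L/g), L = gT²/(4π²) = 9.83 × 2.184²/(4π²) = 1.19 m.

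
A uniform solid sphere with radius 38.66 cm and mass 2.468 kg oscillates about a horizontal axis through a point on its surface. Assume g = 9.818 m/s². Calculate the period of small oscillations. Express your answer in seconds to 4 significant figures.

I_cm = (2/5)mr² = 0.14755 kg·m². The pivot is at distance d = 0.3866 m from the centre of mass.
By the parallel-axis theorem, I = I_cm + md² = 0.14755 + 0.36887 = 0.51641 kg·m².
T = 2π√(I/(mgd)) = 2π√(0.51641/(2.468 × 9.818 × 0.3866)) = 1.475 s.

1.475 s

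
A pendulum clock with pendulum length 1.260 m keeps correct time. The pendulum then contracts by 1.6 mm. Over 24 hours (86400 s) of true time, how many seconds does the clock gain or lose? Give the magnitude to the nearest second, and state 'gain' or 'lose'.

T ∝ √L, so T'/T = √(1.25840/1.260) = 0.999365.
In 86400 s of true time the clock registers 86400/0.999365 = 86454.9 s, so it gains 55 s.

gain 55 s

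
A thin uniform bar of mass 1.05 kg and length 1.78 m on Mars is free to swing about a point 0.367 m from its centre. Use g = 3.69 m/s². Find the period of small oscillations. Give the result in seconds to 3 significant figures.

For a physical pendulum T = 2π√(I/(mgd)), with d = 0.3670 m from pivot to centre of mass.
I_cm = mL²/12 = 1.05 × 1.78²/12 = 0.2772 kg·m²; I = I_cm + md² = 0.2772 + 1.05 × 0.3670² = 0.4187 kg·m².
T = 2π√(0.4187/(1.05 × 3.69 × 0.3670)) = 3.41 s.

3.41 s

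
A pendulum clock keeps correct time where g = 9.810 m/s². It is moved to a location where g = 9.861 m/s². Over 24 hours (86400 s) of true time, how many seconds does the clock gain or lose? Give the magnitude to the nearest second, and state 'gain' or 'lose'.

gain 224 s

The clock's period scales as T ∝ 1/√g, so T'/T = √(9.810/9.861) = 0.997411.
In 86400 s of true time the clock registers 86400/0.997411 = 86624.3 s, so it gains 224 s.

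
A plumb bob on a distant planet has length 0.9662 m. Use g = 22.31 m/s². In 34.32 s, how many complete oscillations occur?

26

T = 2π√(L/g) = 2π√(0.9662/22.31) = 1.3076 s.
Number of complete oscillations = ⌊34.32/1.3076⌋ = ⌊26.247⌋ = 26.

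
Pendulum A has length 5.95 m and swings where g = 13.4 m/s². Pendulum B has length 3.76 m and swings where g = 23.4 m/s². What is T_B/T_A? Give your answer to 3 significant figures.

0.602

T = 2π√(L/g), so T_B/T_A = √((L_B/g_B)/(L_A/g_A)) = √((3.76/23.4)/(5.95/13.4)) = 0.602.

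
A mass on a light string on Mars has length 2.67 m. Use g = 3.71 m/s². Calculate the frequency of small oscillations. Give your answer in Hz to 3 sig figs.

T = 2π√(L/g) = 2π√(2.67/3.71) = 5.330 s, so f = 1/T = 0.188 Hz.

0.188 Hz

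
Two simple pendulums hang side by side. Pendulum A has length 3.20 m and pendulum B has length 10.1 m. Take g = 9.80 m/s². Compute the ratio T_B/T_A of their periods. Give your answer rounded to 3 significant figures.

T ∝ √L, so T_B/T_A = √(L_B/L_A) = √(10.1/3.20) = 1.78.

1.78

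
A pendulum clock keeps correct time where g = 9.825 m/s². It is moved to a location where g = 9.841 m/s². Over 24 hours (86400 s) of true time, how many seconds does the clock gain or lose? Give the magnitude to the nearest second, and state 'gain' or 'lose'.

The clock's period scales as T ∝ 1/√g, so T'/T = √(9.825/9.841) = 0.999187.
In 86400 s of true time the clock registers 86400/0.999187 = 86470.3 s, so it gains 70 s.

gain 70 s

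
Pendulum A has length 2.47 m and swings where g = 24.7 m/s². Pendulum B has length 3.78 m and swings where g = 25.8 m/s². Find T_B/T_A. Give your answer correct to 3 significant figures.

T = 2π√(L/g), so T_B/T_A = √((L_B/g_B)/(L_A/g_A)) = √((3.78/25.8)/(2.47/24.7)) = 1.21.

1.21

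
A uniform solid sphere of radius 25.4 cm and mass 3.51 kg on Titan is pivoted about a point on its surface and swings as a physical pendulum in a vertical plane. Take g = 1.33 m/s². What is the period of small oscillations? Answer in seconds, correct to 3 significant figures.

3.25 s

I_cm = (2/5)mr² = 0.09058 kg·m². The pivot is at distance d = 0.254 m from the centre of mass.
By the parallel-axis theorem, I = I_cm + md² = 0.09058 + 0.2265 = 0.3170 kg·m².
T = 2π√(I/(mgd)) = 2π√(0.3170/(3.51 × 1.33 × 0.254)) = 3.25 s.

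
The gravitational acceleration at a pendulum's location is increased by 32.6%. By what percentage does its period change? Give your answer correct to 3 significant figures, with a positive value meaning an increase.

T ∝ 1/√g, so T'/T = 1/√(1.326) = 0.8684.
Percentage change in T = (0.8684 − 1) × 100% = -13.2%.

-13.2%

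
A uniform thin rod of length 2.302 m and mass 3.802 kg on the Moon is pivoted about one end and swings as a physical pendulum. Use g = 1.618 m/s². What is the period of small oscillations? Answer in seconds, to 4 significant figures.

6.119 s

For a physical pendulum T = 2π√(I/(mgd)), with d = 1.1510 m from pivot to centre of mass.
I_cm = mL²/12 = 3.802 × 2.302²/12 = 1.6790 kg·m²; I = I_cm + md² = 1.6790 + 3.802 × 1.1510² = 6.7159 kg·m².
T = 2π√(6.7159/(3.802 × 1.618 × 1.1510)) = 6.119 s.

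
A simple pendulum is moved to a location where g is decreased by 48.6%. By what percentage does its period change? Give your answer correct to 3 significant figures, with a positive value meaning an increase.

T ∝ 1/√g, so T'/T = 1/√(0.5140) = 1.395.
Percentage change in T = (1.395 − 1) × 100% = 39.5%.

39.5%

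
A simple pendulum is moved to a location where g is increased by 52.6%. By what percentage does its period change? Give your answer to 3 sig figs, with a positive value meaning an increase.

T ∝ 1/√g, so T'/T = 1/√(1.526) = 0.8095.
Percentage change in T = (0.8095 − 1) × 100% = -19.0%.

-19.0%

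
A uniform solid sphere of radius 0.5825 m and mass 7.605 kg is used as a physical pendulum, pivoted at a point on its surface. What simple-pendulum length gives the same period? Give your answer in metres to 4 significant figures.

The equivalent simple-pendulum length is L_eq = I/(md), where I is about the pivot and d = 0.58250 m.
I_cm = (2/5)mR² = 1.0322 kg·m², so I = I_cm + md² = 1.0322 + 2.5804 = 3.6126 kg·m².
L_eq = 3.6126/(7.605 × 0.58250) = 0.8155 m.

0.8155 m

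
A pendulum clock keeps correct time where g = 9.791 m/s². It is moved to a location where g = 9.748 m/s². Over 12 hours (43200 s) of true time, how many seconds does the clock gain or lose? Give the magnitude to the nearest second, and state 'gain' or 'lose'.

The clock's period scales as T ∝ 1/√g, so T'/T = √(9.791/9.748) = 1.00220.
In 43200 s of true time the clock registers 43200/1.00220 = 43105.0 s, so it loses 95 s.

lose 95 s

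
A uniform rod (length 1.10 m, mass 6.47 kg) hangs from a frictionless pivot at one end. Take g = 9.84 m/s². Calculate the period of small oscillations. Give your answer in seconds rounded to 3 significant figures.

For a physical pendulum T = 2π√(I/(mgd)), with d = 0.5500 m from pivot to centre of mass.
I_cm = mL²/12 = 6.47 × 1.10²/12 = 0.6524 kg·m²; I = I_cm + md² = 0.6524 + 6.47 × 0.5500² = 2.610 kg·m².
T = 2π√(2.610/(6.47 × 9.84 × 0.5500)) = 1.72 s.

1.72 s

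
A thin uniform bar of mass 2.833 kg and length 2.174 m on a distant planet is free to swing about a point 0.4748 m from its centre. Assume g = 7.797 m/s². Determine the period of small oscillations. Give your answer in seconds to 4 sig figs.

2.570 s

For a physical pendulum T = 2π√(I/(mgd)), with d = 0.47480 m from pivot to centre of mass.
I_cm = mL²/12 = 2.833 × 2.174²/12 = 1.1158 kg·m²; I = I_cm + md² = 1.1158 + 2.833 × 0.47480² = 1.7545 kg·m².
T = 2π√(1.7545/(2.833 × 7.797 × 0.47480)) = 2.570 s.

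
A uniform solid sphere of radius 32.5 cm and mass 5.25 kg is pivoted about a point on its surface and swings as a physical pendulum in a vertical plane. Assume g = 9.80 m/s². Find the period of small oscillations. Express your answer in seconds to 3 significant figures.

I_cm = (2/5)mr² = 0.2218 kg·m². The pivot is at distance d = 0.325 m from the centre of mass.
By the parallel-axis theorem, I = I_cm + md² = 0.2218 + 0.5545 = 0.7763 kg·m².
T = 2π√(I/(mgd)) = 2π√(0.7763/(5.25 × 9.80 × 0.325)) = 1.35 s.

1.35 s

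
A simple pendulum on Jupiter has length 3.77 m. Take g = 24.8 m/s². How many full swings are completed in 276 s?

112

T = 2π√(L/g) = 2π√(3.77/24.8) = 2.450 s.
Number of complete oscillations = ⌊276/2.450⌋ = ⌊112.7⌋ = 112.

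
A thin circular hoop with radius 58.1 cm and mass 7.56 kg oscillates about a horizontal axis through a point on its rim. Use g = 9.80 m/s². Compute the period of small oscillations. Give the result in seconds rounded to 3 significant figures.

2.16 s

I_cm = mr² = 2.552 kg·m². The pivot is at distance d = 0.581 m from the centre of mass.
By the parallel-axis theorem, I = I_cm + md² = 2.552 + 2.552 = 5.104 kg·m².
T = 2π√(I/(mgd)) = 2π√(5.104/(7.56 × 9.80 × 0.581)) = 2.16 s.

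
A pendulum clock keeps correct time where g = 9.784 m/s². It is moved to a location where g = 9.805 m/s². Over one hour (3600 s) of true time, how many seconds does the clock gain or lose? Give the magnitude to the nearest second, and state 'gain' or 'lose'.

The clock's period scales as T ∝ 1/√g, so T'/T = √(9.784/9.805) = 0.998929.
In 3600 s of true time the clock registers 3600/0.998929 = 3603.9 s, so it gains 4 s.

gain 4 s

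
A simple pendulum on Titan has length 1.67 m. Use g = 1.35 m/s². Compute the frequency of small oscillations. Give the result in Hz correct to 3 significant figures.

T = 2π√(L/g) = 2π√(1.67/1.35) = 6.988 s, so f = 1/T = 0.143 Hz.

0.143 Hz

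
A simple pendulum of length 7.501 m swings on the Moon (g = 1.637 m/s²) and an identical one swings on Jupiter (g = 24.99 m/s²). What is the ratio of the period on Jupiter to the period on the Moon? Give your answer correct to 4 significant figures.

0.2559

T ∝ 1/√g, so T₂/T₁ = √(g₁/g₂) = √(1.637/24.99) = 0.2559.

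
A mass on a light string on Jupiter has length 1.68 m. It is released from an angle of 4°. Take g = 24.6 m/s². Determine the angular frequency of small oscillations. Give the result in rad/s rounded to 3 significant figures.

ω = √(g/L) = √(24.6/1.68) = 3.83 rad/s.

3.83 rad/s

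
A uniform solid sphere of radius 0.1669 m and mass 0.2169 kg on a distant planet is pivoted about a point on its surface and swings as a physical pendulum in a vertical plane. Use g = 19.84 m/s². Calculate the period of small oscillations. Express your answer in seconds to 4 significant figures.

0.6819 s

I_cm = (2/5)mr² = 0.0024168 kg·m². The pivot is at distance d = 0.1669 m from the centre of mass.
By the parallel-axis theorem, I = I_cm + md² = 0.0024168 + 0.0060419 = 0.0084586 kg·m².
T = 2π√(I/(mgd)) = 2π√(0.0084586/(0.2169 × 19.84 × 0.1669)) = 0.6819 s.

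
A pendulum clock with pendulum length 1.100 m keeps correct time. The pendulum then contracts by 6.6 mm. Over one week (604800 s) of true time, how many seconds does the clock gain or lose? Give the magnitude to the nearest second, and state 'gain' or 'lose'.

gain 1823 s

T ∝ √L, so T'/T = √(1.09340/1.100) = 0.996995.
In 604800 s of true time the clock registers 604800/0.996995 = 606622.6 s, so it gains 1823 s.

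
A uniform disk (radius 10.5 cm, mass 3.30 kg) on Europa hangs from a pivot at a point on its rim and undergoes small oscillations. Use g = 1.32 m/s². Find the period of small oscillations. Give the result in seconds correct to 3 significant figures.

2.17 s

I_cm = ½mr² = 0.01819 kg·m². The pivot is at distance d = 0.105 m from the centre of mass.
By the parallel-axis theorem, I = I_cm + md² = 0.01819 + 0.03638 = 0.05457 kg·m².
T = 2π√(I/(mgd)) = 2π√(0.05457/(3.30 × 1.32 × 0.105)) = 2.17 s.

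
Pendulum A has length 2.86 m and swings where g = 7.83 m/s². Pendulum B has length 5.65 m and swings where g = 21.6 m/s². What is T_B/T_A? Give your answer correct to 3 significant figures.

T = 2π√(L/g), so T_B/T_A = √((L_B/g_B)/(L_A/g_A)) = √((5.65/21.6)/(2.86/7.83)) = 0.846.

0.846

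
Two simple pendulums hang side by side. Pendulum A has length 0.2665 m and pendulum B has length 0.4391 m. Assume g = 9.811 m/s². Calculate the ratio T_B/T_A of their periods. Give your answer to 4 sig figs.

1.284

T ∝ √L, so T_B/T_A = √(L_B/L_A) = √(0.4391/0.2665) = 1.284.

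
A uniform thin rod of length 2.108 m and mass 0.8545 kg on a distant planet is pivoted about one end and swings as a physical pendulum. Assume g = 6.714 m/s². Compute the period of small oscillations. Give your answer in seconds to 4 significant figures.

For a physical pendulum T = 2π√(I/(mgd)), with d = 1.0540 m from pivot to centre of mass.
I_cm = mL²/12 = 0.8545 × 2.108²/12 = 0.31643 kg·m²; I = I_cm + md² = 0.31643 + 0.8545 × 1.0540² = 1.2657 kg·m².
T = 2π√(1.2657/(0.8545 × 6.714 × 1.0540)) = 2.875 s.

2.875 s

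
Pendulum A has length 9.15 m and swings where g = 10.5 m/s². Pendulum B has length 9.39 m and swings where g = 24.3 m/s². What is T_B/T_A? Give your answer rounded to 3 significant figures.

0.666

T = 2π√(L/g), so T_B/T_A = √((L_B/g_B)/(L_A/g_A)) = √((9.39/24.3)/(9.15/10.5)) = 0.666.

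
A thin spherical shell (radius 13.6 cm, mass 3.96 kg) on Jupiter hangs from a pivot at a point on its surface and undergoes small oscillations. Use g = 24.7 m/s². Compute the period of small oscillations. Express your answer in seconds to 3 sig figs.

I_cm = (2/3)mr² = 0.04883 kg·m². The pivot is at distance d = 0.136 m from the centre of mass.
By the parallel-axis theorem, I = I_cm + md² = 0.04883 + 0.07324 = 0.1221 kg·m².
T = 2π√(I/(mgd)) = 2π√(0.1221/(3.96 × 24.7 × 0.136)) = 0.602 s.

0.602 s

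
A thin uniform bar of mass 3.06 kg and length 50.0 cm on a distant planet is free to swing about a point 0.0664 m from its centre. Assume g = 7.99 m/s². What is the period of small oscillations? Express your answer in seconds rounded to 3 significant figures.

1.37 s

For a physical pendulum T = 2π√(I/(mgd)), with d = 0.06640 m from pivot to centre of mass.
I_cm = mL²/12 = 3.06 × 0.500²/12 = 0.06375 kg·m²; I = I_cm + md² = 0.06375 + 3.06 × 0.06640² = 0.07724 kg·m².
T = 2π√(0.07724/(3.06 × 7.99 × 0.06640)) = 1.37 s.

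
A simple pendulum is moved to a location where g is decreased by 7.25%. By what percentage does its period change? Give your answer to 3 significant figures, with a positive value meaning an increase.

3.83%

T ∝ 1/√g, so T'/T = 1/√(0.9275) = 1.038.
Percentage change in T = (1.038 − 1) × 100% = 3.83%.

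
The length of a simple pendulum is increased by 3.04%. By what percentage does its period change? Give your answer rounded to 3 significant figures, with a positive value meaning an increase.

1.51%

T ∝ √L, so T'/T = √(1.030) = 1.015.
Percentage change in T = (1.015 − 1) × 100% = 1.51%.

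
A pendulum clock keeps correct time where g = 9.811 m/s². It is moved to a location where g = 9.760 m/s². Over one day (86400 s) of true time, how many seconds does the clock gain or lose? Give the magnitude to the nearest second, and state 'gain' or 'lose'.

The clock's period scales as T ∝ 1/√g, so T'/T = √(9.811/9.760) = 1.00261.
In 86400 s of true time the clock registers 86400/1.00261 = 86175.1 s, so it loses 225 s.

lose 225 s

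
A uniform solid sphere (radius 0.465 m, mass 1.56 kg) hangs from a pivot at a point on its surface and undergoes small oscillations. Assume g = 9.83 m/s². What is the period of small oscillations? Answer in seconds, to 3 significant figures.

1.62 s

I_cm = (2/5)mr² = 0.1349 kg·m². The pivot is at distance d = 0.465 m from the centre of mass.
By the parallel-axis theorem, I = I_cm + md² = 0.1349 + 0.3373 = 0.4722 kg·m².
T = 2π√(I/(mgd)) = 2π√(0.4722/(1.56 × 9.83 × 0.465)) = 1.62 s.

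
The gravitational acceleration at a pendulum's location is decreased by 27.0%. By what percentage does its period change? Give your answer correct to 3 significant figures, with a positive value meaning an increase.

T ∝ 1/√g, so T'/T = 1/√(0.7300) = 1.170.
Percentage change in T = (1.170 − 1) × 100% = 17.0%.

17.0%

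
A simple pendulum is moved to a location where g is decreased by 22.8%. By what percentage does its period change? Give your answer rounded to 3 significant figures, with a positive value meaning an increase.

13.8%

T ∝ 1/√g, so T'/T = 1/√(0.7720) = 1.138.
Percentage change in T = (1.138 − 1) × 100% = 13.8%.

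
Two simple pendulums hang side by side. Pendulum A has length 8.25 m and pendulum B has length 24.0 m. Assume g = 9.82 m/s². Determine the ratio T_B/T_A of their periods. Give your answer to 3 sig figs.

1.71

T ∝ √L, so T_B/T_A = √(L_B/L_A) = √(24.0/8.25) = 1.71.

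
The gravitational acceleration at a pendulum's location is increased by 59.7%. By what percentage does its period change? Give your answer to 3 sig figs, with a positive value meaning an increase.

-20.9%

T ∝ 1/√g, so T'/T = 1/√(1.597) = 0.7913.
Percentage change in T = (0.7913 − 1) × 100% = -20.9%.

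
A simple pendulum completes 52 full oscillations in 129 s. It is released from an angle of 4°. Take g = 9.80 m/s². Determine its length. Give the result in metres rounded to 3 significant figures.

T = 129/52 = 2.481 s.
From T = 2π√(L/g), L = gT²/(4π²) = 9.80 × 2.481²/(4π²) = 1.53 m.

1.53 m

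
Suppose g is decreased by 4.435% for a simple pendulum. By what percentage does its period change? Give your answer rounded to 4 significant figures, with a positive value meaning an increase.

T ∝ 1/√g, so T'/T = 1/√(0.95565) = 1.0229.
Percentage change in T = (1.0229 − 1) × 100% = 2.294%.

2.294%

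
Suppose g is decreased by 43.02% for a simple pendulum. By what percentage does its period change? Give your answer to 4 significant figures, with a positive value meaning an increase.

32.48%

T ∝ 1/√g, so T'/T = 1/√(0.56980) = 1.3248.
Percentage change in T = (1.3248 − 1) × 100% = 32.48%.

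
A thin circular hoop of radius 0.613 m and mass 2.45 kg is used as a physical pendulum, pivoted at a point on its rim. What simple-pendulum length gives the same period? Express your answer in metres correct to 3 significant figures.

1.23 m

The equivalent simple-pendulum length is L_eq = I/(md), where I is about the pivot and d = 0.6130 m.
I_cm = mR² = 0.9206 kg·m², so I = I_cm + md² = 0.9206 + 0.9206 = 1.841 kg·m².
L_eq = 1.841/(2.45 × 0.6130) = 1.23 m.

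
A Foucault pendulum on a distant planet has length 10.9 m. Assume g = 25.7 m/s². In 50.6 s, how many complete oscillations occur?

T = 2π√(L/g) = 2π√(10.9/25.7) = 4.092 s.
Number of complete oscillations = ⌊50.6/4.092⌋ = ⌊12.37⌋ = 12.

12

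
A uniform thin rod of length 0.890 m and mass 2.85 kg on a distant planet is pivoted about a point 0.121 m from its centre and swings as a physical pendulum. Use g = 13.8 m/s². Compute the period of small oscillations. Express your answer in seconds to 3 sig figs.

For a physical pendulum T = 2π√(I/(mgd)), with d = 0.1210 m from pivot to centre of mass.
I_cm = mL²/12 = 2.85 × 0.890²/12 = 0.1881 kg·m²; I = I_cm + md² = 0.1881 + 2.85 × 0.1210² = 0.2299 kg·m².
T = 2π√(0.2299/(2.85 × 13.8 × 0.1210)) = 1.38 s.

1.38 s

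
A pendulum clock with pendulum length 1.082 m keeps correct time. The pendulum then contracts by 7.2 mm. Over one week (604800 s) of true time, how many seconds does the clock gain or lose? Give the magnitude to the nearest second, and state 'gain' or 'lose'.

gain 2022 s

T ∝ √L, so T'/T = √(1.07480/1.082) = 0.996667.
In 604800 s of true time the clock registers 604800/0.996667 = 606822.4 s, so it gains 2022 s.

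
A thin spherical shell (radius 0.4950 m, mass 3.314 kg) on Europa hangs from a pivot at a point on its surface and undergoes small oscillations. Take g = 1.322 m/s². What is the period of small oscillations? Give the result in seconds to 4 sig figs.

I_cm = (2/3)mr² = 0.54134 kg·m². The pivot is at distance d = 0.4950 m from the centre of mass.
By the parallel-axis theorem, I = I_cm + md² = 0.54134 + 0.81201 = 1.3534 kg·m².
T = 2π√(I/(mgd)) = 2π√(1.3534/(3.314 × 1.322 × 0.4950)) = 4.964 s.

4.964 s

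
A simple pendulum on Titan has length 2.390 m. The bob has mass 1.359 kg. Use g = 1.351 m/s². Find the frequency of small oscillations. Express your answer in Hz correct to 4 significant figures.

T = 2π√(L/g) = 2π√(2.390/1.351) = 8.3570 s, so f = 1/T = 0.1197 Hz.

0.1197 Hz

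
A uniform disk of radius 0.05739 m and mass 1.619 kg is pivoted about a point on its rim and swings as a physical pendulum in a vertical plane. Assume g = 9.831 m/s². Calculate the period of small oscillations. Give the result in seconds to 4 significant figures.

0.5880 s

I_cm = ½mr² = 0.0026662 kg·m². The pivot is at distance d = 0.05739 m from the centre of mass.
By the parallel-axis theorem, I = I_cm + md² = 0.0026662 + 0.0053324 = 0.0079985 kg·m².
T = 2π√(I/(mgd)) = 2π√(0.0079985/(1.619 × 9.831 × 0.05739)) = 0.5880 s.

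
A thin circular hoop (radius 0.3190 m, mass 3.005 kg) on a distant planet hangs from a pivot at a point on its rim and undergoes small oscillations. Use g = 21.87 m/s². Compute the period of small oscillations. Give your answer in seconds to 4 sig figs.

I_cm = mr² = 0.30579 kg·m². The pivot is at distance d = 0.3190 m from the centre of mass.
By the parallel-axis theorem, I = I_cm + md² = 0.30579 + 0.30579 = 0.61158 kg·m².
T = 2π√(I/(mgd)) = 2π√(0.61158/(3.005 × 21.87 × 0.3190)) = 1.073 s.

1.073 s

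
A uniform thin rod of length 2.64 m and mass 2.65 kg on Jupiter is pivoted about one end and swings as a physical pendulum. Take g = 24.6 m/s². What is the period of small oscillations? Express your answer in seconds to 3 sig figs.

For a physical pendulum T = 2π√(I/(mgd)), with d = 1.320 m from pivot to centre of mass.
I_cm = mL²/12 = 2.65 × 2.64²/12 = 1.539 kg·m²; I = I_cm + md² = 1.539 + 2.65 × 1.320² = 6.156 kg·m².
T = 2π√(6.156/(2.65 × 24.6 × 1.320)) = 1.68 s.

1.68 s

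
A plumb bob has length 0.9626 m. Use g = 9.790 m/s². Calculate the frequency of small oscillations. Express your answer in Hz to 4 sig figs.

T = 2π√(L/g) = 2π√(0.9626/9.790) = 1.9702 s, so f = 1/T = 0.5076 Hz.

0.5076 Hz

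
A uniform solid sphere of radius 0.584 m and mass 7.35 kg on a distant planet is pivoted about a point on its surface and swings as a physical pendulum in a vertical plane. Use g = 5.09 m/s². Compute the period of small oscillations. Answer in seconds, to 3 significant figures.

2.52 s

I_cm = (2/5)mr² = 1.003 kg·m². The pivot is at distance d = 0.584 m from the centre of mass.
By the parallel-axis theorem, I = I_cm + md² = 1.003 + 2.507 = 3.509 kg·m².
T = 2π√(I/(mgd)) = 2π√(3.509/(7.35 × 5.09 × 0.584)) = 2.52 s.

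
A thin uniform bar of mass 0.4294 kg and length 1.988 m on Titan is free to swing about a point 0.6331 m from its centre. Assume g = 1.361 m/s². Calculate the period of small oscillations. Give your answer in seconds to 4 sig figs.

5.784 s

For a physical pendulum T = 2π√(I/(mgd)), with d = 0.63310 m from pivot to centre of mass.
I_cm = mL²/12 = 0.4294 × 1.988²/12 = 0.14142 kg·m²; I = I_cm + md² = 0.14142 + 0.4294 × 0.63310² = 0.31353 kg·m².
T = 2π√(0.31353/(0.4294 × 1.361 × 0.63310)) = 5.784 s.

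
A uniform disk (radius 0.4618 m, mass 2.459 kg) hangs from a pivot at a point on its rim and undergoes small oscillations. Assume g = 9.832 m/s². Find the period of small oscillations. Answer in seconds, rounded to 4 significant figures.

1.668 s

I_cm = ½mr² = 0.26220 kg·m². The pivot is at distance d = 0.4618 m from the centre of mass.
By the parallel-axis theorem, I = I_cm + md² = 0.26220 + 0.52440 = 0.78661 kg·m².
T = 2π√(I/(mgd)) = 2π√(0.78661/(2.459 × 9.832 × 0.4618)) = 1.668 s.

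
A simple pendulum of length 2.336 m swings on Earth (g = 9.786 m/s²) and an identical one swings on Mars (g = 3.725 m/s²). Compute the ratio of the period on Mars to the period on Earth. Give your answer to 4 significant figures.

T ∝ 1/√g, so T₂/T₁ = √(g₁/g₂) = √(9.786/3.725) = 1.621.

1.621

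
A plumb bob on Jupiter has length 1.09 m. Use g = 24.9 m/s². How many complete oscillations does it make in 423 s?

T = 2π√(L/g) = 2π√(1.09/24.9) = 1.315 s.
Number of complete oscillations = ⌊423/1.315⌋ = ⌊321.8⌋ = 321.

321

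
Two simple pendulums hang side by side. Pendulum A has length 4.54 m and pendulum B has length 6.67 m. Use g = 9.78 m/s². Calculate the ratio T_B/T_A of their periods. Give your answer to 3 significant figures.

T ∝ √L, so T_B/T_A = √(L_B/L_A) = √(6.67/4.54) = 1.21.

1.21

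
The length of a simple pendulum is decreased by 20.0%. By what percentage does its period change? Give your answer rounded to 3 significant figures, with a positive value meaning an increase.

-10.6%

T ∝ √L, so T'/T = √(0.8000) = 0.8944.
Percentage change in T = (0.8944 − 1) × 100% = -10.6%.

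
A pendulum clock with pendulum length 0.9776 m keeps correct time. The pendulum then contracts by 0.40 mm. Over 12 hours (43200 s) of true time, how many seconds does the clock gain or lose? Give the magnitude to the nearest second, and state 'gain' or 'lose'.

T ∝ √L, so T'/T = √(0.97720/0.9776) = 0.999795.
In 43200 s of true time the clock registers 43200/0.999795 = 43208.8 s, so it gains 9 s.

gain 9 s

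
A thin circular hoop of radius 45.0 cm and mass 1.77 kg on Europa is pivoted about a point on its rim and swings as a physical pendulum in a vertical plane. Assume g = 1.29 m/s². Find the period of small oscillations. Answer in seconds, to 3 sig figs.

I_cm = mr² = 0.3584 kg·m². The pivot is at distance d = 0.450 m from the centre of mass.
By the parallel-axis theorem, I = I_cm + md² = 0.3584 + 0.3584 = 0.7169 kg·m².
T = 2π√(I/(mgd)) = 2π√(0.7169/(1.77 × 1.29 × 0.450)) = 5.25 s.

5.25 s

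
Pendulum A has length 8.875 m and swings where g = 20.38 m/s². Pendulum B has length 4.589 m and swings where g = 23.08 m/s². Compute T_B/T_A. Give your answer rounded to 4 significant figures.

T = 2π√(L/g), so T_B/T_A = √((L_B/g_B)/(L_A/g_A)) = √((4.589/23.08)/(8.875/20.38)) = 0.6757.

0.6757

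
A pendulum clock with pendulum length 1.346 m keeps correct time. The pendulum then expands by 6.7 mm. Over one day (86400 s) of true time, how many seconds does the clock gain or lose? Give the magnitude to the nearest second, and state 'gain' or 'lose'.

T ∝ √L, so T'/T = √(1.35270/1.346) = 1.00249.
In 86400 s of true time the clock registers 86400/1.00249 = 86185.8 s, so it loses 214 s.

lose 214 s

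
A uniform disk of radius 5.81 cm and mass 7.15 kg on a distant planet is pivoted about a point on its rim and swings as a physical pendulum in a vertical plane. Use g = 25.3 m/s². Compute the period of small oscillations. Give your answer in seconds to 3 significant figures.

0.369 s

I_cm = ½mr² = 0.01207 kg·m². The pivot is at distance d = 0.0581 m from the centre of mass.
By the parallel-axis theorem, I = I_cm + md² = 0.01207 + 0.02414 = 0.03620 kg·m².
T = 2π√(I/(mgd)) = 2π√(0.03620/(7.15 × 25.3 × 0.0581)) = 0.369 s.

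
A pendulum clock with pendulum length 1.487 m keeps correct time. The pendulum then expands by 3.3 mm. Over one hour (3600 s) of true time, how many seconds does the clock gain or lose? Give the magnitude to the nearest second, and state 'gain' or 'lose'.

lose 4 s

T ∝ √L, so T'/T = √(1.49030/1.487) = 1.00111.
In 3600 s of true time the clock registers 3600/1.00111 = 3596.0 s, so it loses 4 s.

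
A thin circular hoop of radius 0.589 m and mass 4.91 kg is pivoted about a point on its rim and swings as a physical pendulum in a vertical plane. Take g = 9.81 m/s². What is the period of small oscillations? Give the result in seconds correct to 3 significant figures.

2.18 s

I_cm = mr² = 1.703 kg·m². The pivot is at distance d = 0.589 m from the centre of mass.
By the parallel-axis theorem, I = I_cm + md² = 1.703 + 1.703 = 3.407 kg·m².
T = 2π√(I/(mgd)) = 2π√(3.407/(4.91 × 9.81 × 0.589)) = 2.18 s.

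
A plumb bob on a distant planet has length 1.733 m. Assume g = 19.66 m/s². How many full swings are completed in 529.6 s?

283

T = 2π√(L/g) = 2π√(1.733/19.66) = 1.8655 s.
Number of complete oscillations = ⌊529.6/1.8655⌋ = ⌊283.90⌋ = 283.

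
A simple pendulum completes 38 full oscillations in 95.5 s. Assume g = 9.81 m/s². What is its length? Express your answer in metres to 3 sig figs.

T = 95.5/38 = 2.513 s.
From T = 2π√(L/g), L = gT²/(4π²) = 9.81 × 2.513²/(4π²) = 1.57 m.

1.57 m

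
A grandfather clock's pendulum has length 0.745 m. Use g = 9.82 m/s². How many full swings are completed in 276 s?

T = 2π√(L/g) = 2π√(0.745/9.82) = 1.731 s.
Number of complete oscillations = ⌊276/1.731⌋ = ⌊159.5⌋ = 159.

159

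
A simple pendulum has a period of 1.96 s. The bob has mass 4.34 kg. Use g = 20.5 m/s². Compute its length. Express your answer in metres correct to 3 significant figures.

1.99 m

From T = 2π√(L/g), L = gT²/(4π²) = 20.5 × 1.960²/(4π²) = 1.99 m.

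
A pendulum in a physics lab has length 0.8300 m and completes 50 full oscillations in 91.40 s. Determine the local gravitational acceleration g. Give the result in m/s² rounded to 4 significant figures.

9.806 m/s²

T = 91.40/50 = 1.8280 s.
From T = 2π√(L/g), g = 4π²L/T² = 4π² × 0.8300/1.8280² = 9.806 m/s².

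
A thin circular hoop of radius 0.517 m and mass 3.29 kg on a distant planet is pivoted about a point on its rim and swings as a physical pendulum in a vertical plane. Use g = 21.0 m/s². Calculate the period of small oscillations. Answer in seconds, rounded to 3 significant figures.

I_cm = mr² = 0.8794 kg·m². The pivot is at distance d = 0.517 m from the centre of mass.
By the parallel-axis theorem, I = I_cm + md² = 0.8794 + 0.8794 = 1.759 kg·m².
T = 2π√(I/(mgd)) = 2π√(1.759/(3.29 × 21.0 × 0.517)) = 1.39 s.

1.39 s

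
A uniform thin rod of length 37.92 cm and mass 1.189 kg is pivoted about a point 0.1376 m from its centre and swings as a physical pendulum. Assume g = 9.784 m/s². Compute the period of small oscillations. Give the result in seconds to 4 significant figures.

0.9522 s

For a physical pendulum T = 2π√(I/(mgd)), with d = 0.13760 m from pivot to centre of mass.
I_cm = mL²/12 = 1.189 × 0.3792²/12 = 0.014247 kg·m²; I = I_cm + md² = 0.014247 + 1.189 × 0.13760² = 0.036760 kg·m².
T = 2π√(0.036760/(1.189 × 9.784 × 0.13760)) = 0.9522 s.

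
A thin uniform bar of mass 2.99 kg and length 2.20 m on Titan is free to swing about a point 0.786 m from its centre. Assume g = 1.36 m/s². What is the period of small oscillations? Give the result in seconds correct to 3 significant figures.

6.14 s

For a physical pendulum T = 2π√(I/(mgd)), with d = 0.7860 m from pivot to centre of mass.
I_cm = mL²/12 = 2.99 × 2.20²/12 = 1.206 kg·m²; I = I_cm + md² = 1.206 + 2.99 × 0.7860² = 3.053 kg·m².
T = 2π√(3.053/(2.99 × 1.36 × 0.7860)) = 6.14 s.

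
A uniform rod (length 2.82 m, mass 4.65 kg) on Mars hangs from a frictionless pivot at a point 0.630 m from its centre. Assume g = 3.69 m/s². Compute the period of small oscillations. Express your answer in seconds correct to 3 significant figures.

For a physical pendulum T = 2π√(I/(mgd)), with d = 0.6300 m from pivot to centre of mass.
I_cm = mL²/12 = 4.65 × 2.82²/12 = 3.082 kg·m²; I = I_cm + md² = 3.082 + 4.65 × 0.6300² = 4.927 kg·m².
T = 2π√(4.927/(4.65 × 3.69 × 0.6300)) = 4.24 s.

4.24 s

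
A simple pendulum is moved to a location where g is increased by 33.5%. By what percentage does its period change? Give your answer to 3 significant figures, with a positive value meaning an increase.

-13.5%

T ∝ 1/√g, so T'/T = 1/√(1.335) = 0.8655.
Percentage change in T = (0.8655 − 1) × 100% = -13.5%.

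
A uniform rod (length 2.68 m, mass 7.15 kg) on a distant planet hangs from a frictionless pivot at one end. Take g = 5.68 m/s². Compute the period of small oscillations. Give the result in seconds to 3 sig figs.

3.52 s

For a physical pendulum T = 2π√(I/(mgd)), with d = 1.340 m from pivot to centre of mass.
I_cm = mL²/12 = 7.15 × 2.68²/12 = 4.280 kg·m²; I = I_cm + md² = 4.280 + 7.15 × 1.340² = 17.12 kg·m².
T = 2π√(17.12/(7.15 × 5.68 × 1.340)) = 3.52 s.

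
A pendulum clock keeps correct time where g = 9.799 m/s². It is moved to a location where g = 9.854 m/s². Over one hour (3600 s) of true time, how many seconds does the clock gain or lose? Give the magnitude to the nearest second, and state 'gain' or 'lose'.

The clock's period scales as T ∝ 1/√g, so T'/T = √(9.799/9.854) = 0.997205.
In 3600 s of true time the clock registers 3600/0.997205 = 3610.1 s, so it gains 10 s.

gain 10 s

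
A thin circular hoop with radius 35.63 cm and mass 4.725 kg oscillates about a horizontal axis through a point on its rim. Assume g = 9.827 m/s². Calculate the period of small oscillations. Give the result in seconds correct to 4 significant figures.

1.692 s

I_cm = mr² = 0.59984 kg·m². The pivot is at distance d = 0.3563 m from the centre of mass.
By the parallel-axis theorem, I = I_cm + md² = 0.59984 + 0.59984 = 1.1997 kg·m².
T = 2π√(I/(mgd)) = 2π√(1.1997/(4.725 × 9.827 × 0.3563)) = 1.692 s.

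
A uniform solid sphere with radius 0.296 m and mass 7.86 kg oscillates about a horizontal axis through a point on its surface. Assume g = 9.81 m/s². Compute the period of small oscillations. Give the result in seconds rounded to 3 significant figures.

1.29 s

I_cm = (2/5)mr² = 0.2755 kg·m². The pivot is at distance d = 0.296 m from the centre of mass.
By the parallel-axis theorem, I = I_cm + md² = 0.2755 + 0.6887 = 0.9641 kg·m².
T = 2π√(I/(mgd)) = 2π√(0.9641/(7.86 × 9.81 × 0.296)) = 1.29 s.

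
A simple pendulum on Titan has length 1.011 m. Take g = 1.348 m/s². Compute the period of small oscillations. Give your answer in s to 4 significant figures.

5.441 s

T = 2π√(L/g) = 2π√(1.011/1.348) = 2π × 0.86603 = 5.441 s.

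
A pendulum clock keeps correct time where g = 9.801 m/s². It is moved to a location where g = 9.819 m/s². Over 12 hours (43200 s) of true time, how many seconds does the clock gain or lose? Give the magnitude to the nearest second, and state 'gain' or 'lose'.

gain 40 s

The clock's period scales as T ∝ 1/√g, so T'/T = √(9.801/9.819) = 0.999083.
In 43200 s of true time the clock registers 43200/0.999083 = 43239.7 s, so it gains 40 s.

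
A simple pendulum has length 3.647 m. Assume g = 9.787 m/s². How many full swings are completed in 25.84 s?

6

T = 2π√(L/g) = 2π√(3.647/9.787) = 3.8355 s.
Number of complete oscillations = ⌊25.84/3.8355⌋ = ⌊6.7370⌋ = 6.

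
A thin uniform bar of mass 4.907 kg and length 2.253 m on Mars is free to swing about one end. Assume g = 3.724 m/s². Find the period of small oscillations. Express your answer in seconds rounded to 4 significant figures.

For a physical pendulum T = 2π√(I/(mgd)), with d = 1.1265 m from pivot to centre of mass.
I_cm = mL²/12 = 4.907 × 2.253²/12 = 2.0757 kg·m²; I = I_cm + md² = 2.0757 + 4.907 × 1.1265² = 8.3027 kg·m².
T = 2π√(8.3027/(4.907 × 3.724 × 1.1265)) = 3.990 s.

3.990 s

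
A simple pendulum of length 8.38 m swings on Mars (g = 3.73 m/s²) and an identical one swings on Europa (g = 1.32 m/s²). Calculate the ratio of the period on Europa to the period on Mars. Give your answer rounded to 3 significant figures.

1.68

T ∝ 1/√g, so T₂/T₁ = √(g₁/g₂) = √(3.73/1.32) = 1.68.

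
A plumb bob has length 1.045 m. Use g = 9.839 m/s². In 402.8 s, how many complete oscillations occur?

T = 2π√(L/g) = 2π√(1.045/9.839) = 2.0477 s.
Number of complete oscillations = ⌊402.8/2.0477⌋ = ⌊196.71⌋ = 196.

196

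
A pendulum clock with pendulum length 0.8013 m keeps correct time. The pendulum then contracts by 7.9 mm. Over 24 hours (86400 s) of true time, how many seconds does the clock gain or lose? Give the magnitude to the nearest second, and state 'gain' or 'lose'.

T ∝ √L, so T'/T = √(0.79340/0.8013) = 0.995058.
In 86400 s of true time the clock registers 86400/0.995058 = 86829.1 s, so it gains 429 s.

gain 429 s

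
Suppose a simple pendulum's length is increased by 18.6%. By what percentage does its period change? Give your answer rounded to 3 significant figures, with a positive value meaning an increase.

T ∝ √L, so T'/T = √(1.186) = 1.089.
Percentage change in T = (1.089 − 1) × 100% = 8.90%.

8.90%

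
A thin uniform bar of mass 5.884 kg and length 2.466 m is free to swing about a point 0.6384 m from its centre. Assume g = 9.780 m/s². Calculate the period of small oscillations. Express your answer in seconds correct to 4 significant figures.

For a physical pendulum T = 2π√(I/(mgd)), with d = 0.63840 m from pivot to centre of mass.
I_cm = mL²/12 = 5.884 × 2.466²/12 = 2.9818 kg·m²; I = I_cm + md² = 2.9818 + 5.884 × 0.63840² = 5.3798 kg·m².
T = 2π√(5.3798/(5.884 × 9.780 × 0.63840)) = 2.404 s.

2.404 s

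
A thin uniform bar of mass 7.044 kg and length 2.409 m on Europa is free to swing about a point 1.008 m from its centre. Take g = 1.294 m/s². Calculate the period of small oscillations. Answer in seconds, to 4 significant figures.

For a physical pendulum T = 2π√(I/(mgd)), with d = 1.0080 m from pivot to centre of mass.
I_cm = mL²/12 = 7.044 × 2.409²/12 = 3.4065 kg·m²; I = I_cm + md² = 3.4065 + 7.044 × 1.0080² = 10.564 kg·m².
T = 2π√(10.564/(7.044 × 1.294 × 1.0080)) = 6.737 s.

6.737 s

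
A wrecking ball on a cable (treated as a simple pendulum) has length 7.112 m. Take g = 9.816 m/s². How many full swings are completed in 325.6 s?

60

T = 2π√(L/g) = 2π√(7.112/9.816) = 5.3482 s.
Number of complete oscillations = ⌊325.6/5.3482⌋ = ⌊60.880⌋ = 60.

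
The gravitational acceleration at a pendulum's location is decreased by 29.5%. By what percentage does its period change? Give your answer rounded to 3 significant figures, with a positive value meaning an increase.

19.1%

T ∝ 1/√g, so T'/T = 1/√(0.7050) = 1.191.
Percentage change in T = (1.191 − 1) × 100% = 19.1%.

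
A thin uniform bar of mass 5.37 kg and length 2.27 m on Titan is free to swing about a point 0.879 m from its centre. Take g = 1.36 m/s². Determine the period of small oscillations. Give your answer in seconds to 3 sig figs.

For a physical pendulum T = 2π√(I/(mgd)), with d = 0.8790 m from pivot to centre of mass.
I_cm = mL²/12 = 5.37 × 2.27²/12 = 2.306 kg·m²; I = I_cm + md² = 2.306 + 5.37 × 0.8790² = 6.455 kg·m².
T = 2π√(6.455/(5.37 × 1.36 × 0.8790)) = 6.30 s.

6.30 s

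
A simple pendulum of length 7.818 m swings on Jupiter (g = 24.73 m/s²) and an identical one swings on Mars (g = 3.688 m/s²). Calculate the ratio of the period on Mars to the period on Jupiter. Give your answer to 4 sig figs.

2.590

T ∝ 1/√g, so T₂/T₁ = √(g₁/g₂) = √(24.73/3.688) = 2.590.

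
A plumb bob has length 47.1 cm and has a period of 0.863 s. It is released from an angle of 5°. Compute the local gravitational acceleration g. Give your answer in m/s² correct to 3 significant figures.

From T = 2π√(L/g), g = 4π²L/T² = 4π² × 0.471/0.8630² = 25.0 m/s².

25.0 m/s²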